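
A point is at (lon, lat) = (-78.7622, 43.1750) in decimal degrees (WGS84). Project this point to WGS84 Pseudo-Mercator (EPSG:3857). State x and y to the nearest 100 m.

Web Mercator is spherical with R = a = 6378137 m.
x = R·λ = 6378137 × -1.374659716 = -8767767.998 m.
y = R·ln tan(π/4 + φ/2) = 6378137 × 0.837022892 = 5338646.679 m.

x -8767800 m, y 5338600 m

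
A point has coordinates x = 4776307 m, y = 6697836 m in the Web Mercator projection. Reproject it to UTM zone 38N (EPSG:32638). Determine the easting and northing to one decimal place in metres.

Web Mercator inverse (R = 6378137 m) → φ = 51.43069940°, λ = 42.90629580°.
UTM 38N forward: E = 354457.136 m, N = 5699801.595 m.

E 354457.1 m, N 5699801.6 m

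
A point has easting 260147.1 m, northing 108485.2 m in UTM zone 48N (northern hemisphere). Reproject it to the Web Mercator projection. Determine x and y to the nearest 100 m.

Unproject from UTM 48N (λ₀ = 105°) → φ = 0.98079978°, λ = 102.84470042°.
Web Mercator (R = 6378137 m): x = 11448619.681 m, y = 109187.465 m.

x 11448600 m, y 109200 m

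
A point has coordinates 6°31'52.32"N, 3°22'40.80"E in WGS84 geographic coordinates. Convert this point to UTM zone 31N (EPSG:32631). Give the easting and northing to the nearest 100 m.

E 541800 m, N 721900 m

Zone 31 central meridian λ₀ = 6×31 − 183 = 3°; Δλ = +0.3780°.
Transverse Mercator on WGS84 with k₀ = 0.9996 gives E = 541791.064 m, N = 721940.836 m.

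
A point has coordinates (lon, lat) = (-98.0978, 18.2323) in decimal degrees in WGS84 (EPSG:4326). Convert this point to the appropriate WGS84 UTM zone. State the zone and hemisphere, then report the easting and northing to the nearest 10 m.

Zone 14N: E 595390 m, N 2016120 m

Longitude -98.0978° lies in the 6° band [-102°, -96°), giving zone 14; latitude is north of the equator, so 14N.
Zone 14 central meridian λ₀ = 6×14 − 183 = -99°; Δλ = +0.9022°.
Transverse Mercator on WGS84 with k₀ = 0.9996 gives E = 595386.610 m, N = 2016121.599 m.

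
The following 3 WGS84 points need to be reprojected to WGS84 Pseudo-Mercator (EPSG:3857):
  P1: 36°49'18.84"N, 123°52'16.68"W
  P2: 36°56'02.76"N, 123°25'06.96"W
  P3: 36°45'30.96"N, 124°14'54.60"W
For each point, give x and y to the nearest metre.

Web Mercator: x = R·λ, y = R·ln tan(π/4+φ/2), R = 6378137 m.
P1 (36.8219°, -123.8713°) → (-13789290.040, 4414310.933) m.
P2 (36.9341°, -123.4186°) → (-13738895.706, 4429925.153) m.
P3 (36.7586°, -124.2485°) → (-13831279.752, 4405511.943) m.

P1: x -13789290 m, y 4414311 m; P2: x -13738896 m, y 4429925 m; P3: x -13831280 m, y 4405512 m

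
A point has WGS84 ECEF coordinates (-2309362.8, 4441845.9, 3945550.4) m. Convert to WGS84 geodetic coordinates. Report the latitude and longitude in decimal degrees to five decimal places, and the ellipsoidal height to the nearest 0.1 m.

lat 38.42930°, lon 117.47040°, h 4289.2 m

λ = atan2(Y, X) = 117.47039982°; p = √(X²+Y²) = 5006311.2 m.
Bowring's method on WGS84 (a = 6378137 m, b = 6356752.314 m) gives φ = 38.42930012°, h = 4289.246 m.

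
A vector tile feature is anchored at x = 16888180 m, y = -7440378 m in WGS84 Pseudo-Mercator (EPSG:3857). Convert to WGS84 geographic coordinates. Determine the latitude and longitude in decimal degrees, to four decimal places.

R = 6378137 m. λ = x/R = 151.70910215°.
φ = 2·arctan(exp(y/R)) − 90° = 2·arctan(0.31144) − 90° = -55.40249843°.

lat -55.4025°, lon 151.7091°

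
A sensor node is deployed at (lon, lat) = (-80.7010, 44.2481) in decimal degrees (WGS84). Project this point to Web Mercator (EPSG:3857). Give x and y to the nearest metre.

Web Mercator is spherical with R = a = 6378137 m.
x = R·λ = 6378137 × -1.408498160 = -8983594.227 m.
y = R·ln tan(π/4 + φ/2) = 6378137 × 0.862934874 = 5503916.849 m.

x -8983594 m, y 5503917 m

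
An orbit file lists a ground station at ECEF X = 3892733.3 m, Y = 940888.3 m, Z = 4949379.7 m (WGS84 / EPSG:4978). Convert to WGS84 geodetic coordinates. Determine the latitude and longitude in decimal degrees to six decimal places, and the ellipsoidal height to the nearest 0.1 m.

λ = atan2(Y, X) = 13.58799955°; p = √(X²+Y²) = 4004827.5 m.
Bowring's method on WGS84 (a = 6378137 m, b = 6356752.314 m) gives φ = 51.20969999°, h = 1522.572 m.

lat 51.209700°, lon 13.588000°, h 1522.6 m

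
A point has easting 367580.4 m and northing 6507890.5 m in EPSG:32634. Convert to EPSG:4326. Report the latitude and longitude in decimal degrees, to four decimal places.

Zone 34N: λ₀ = 21°, k₀ = 0.9996, false easting 500000 m.
Meridian distance M = (N − FN)/k₀ = 6510494.7 m.
Inverse transverse Mercator on WGS84 gives φ = 58.69089974°, λ = 18.71530074°.

lat 58.6909°, lon 18.7153°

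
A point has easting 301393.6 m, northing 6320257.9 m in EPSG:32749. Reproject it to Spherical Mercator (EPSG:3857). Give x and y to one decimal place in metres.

Unproject from UTM 49S (λ₀ = 111°) → φ = -33.23840033°, λ = 108.86839978°.
Web Mercator (R = 6378137 m): x = 12119174.827 m, y = -3926990.541 m.

x 12119174.8 m, y -3926990.5 m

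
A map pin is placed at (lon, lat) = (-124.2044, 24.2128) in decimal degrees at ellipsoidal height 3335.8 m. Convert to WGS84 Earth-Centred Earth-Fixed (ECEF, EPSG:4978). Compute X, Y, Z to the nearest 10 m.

WGS84: a = 6378137 m, e² = 0.006694380; N(φ) = a/√(1−e²sin²φ) = 6381730.995 m.
X = (N+h)·cosφ·cosλ = -3273585.403 m; Y = (N+h)·cosφ·sinλ = -4816139.028 m; Z = (N(1−e²)+h)·sinφ = 2601165.642 m.

X -3273590 m, Y -4816140 m, Z 2601170 m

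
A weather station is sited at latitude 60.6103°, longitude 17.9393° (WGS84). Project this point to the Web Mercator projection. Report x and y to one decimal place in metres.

x 1996993.7 m, y 8536886.1 m

Web Mercator is spherical with R = a = 6378137 m.
x = R·λ = 6378137 × 0.313099851 = 1996993.741 m.
y = R·ln tan(π/4 + φ/2) = 6378137 × 1.338460767 = 8536886.141 m.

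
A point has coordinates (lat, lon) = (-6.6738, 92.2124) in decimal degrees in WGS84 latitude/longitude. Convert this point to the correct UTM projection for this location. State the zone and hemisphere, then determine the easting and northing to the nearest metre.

Longitude 92.2124° lies in the 6° band [90°, 96°), giving zone 46; latitude is south of the equator, so 46S.
Zone 46 central meridian λ₀ = 6×46 − 183 = 93°; Δλ = -0.7876°.
Transverse Mercator on WGS84 with k₀ = 0.9996 gives E = 412947.077 m, N = 9262241.629 m.

Zone 46S: E 412947 m, N 9262242 m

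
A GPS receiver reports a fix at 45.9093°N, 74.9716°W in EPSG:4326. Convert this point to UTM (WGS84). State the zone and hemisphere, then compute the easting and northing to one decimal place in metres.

Longitude -74.9716° lies in the 6° band [-78°, -72°), giving zone 18; latitude is north of the equator, so 18N.
Zone 18 central meridian λ₀ = 6×18 − 183 = -75°; Δλ = +0.0284°.
Transverse Mercator on WGS84 with k₀ = 0.9996 gives E = 502202.668 m, N = 5083970.572 m.

Zone 18N: E 502202.7 m, N 5083970.6 m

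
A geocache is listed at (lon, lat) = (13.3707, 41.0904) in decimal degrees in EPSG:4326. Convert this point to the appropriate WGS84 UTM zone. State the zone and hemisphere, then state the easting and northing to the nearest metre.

Zone 33N: E 363158 m, N 4550071 m

Longitude 13.3707° lies in the 6° band [12°, 18°), giving zone 33; latitude is north of the equator, so 33N.
Zone 33 central meridian λ₀ = 6×33 − 183 = 15°; Δλ = -1.6293°.
Transverse Mercator on WGS84 with k₀ = 0.9996 gives E = 363158.219 m, N = 4550071.367 m.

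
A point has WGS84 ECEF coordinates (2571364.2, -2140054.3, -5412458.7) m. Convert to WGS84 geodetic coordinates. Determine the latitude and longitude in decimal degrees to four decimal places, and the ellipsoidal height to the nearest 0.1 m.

λ = atan2(Y, X) = -39.76939960°; p = √(X²+Y²) = 3345406.7 m.
Bowring's method on WGS84 (a = 6378137 m, b = 6356752.314 m) gives φ = -58.45190036°, h = 254.577 m.

lat -58.4519°, lon -39.7694°, h 254.6 m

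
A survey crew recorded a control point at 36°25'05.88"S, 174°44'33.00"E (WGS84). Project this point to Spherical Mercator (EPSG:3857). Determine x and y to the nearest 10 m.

x 19452250 m, y -4358330 m

Web Mercator is spherical with R = a = 6378137 m.
x = R·λ = 6378137 × 3.049831968 = 19452246.120 m.
y = R·ln tan(π/4 + φ/2) = 6378137 × -0.683323753 = -4358332.514 m.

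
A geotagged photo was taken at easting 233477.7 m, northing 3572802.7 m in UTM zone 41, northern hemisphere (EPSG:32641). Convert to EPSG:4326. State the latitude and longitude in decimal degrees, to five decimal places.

Zone 41N: λ₀ = 63°, k₀ = 0.9996, false easting 500000 m.
Meridian distance M = (N − FN)/k₀ = 3574232.4 m.
Inverse transverse Mercator on WGS84 gives φ = 32.26030031°, λ = 60.17079973°.

lat 32.26030°, lon 60.17080°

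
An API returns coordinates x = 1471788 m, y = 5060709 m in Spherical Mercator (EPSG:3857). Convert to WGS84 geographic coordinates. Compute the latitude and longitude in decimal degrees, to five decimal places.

R = 6378137 m. λ = x/R = 13.22129655°.
φ = 2·arctan(exp(y/R)) − 90° = 2·arctan(2.21100) − 90° = 41.32709852°.

lat 41.32710°, lon 13.22130°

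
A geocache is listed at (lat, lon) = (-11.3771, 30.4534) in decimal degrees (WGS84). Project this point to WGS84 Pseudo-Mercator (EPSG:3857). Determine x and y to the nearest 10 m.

x 3390060 m, y -1274900 m

Web Mercator is spherical with R = a = 6378137 m.
x = R·λ = 6378137 × 0.531512098 = 3390056.981 m.
y = R·ln tan(π/4 + φ/2) = 6378137 × -0.199885761 = -1274898.770 m.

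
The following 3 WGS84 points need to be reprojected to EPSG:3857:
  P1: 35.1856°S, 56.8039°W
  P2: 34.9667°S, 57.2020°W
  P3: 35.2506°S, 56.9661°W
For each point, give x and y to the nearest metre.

Web Mercator: x = R·λ, y = R·ln tan(π/4+φ/2), R = 6378137 m.
P1 (-35.1856°, -56.8039°) → (-6323381.223, -4189132.135) m.
P2 (-34.9667°, -57.2020°) → (-6367697.512, -4159356.727) m.
P3 (-35.2506°, -56.9661°) → (-6341437.244, -4197989.047) m.

P1: x -6323381 m, y -4189132 m; P2: x -6367698 m, y -4159357 m; P3: x -6341437 m, y -4197989 m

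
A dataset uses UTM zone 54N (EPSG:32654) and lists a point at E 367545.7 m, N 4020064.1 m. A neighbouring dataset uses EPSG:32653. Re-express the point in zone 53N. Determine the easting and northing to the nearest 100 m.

UTM 54N → geographic: φ = 36.31650032°, λ = 139.52450016°.
UTM 53N (λ₀ = 135°) forward: E = 906273.750 m, N = 4028565.678 m.

E 906300 m, N 4028600 m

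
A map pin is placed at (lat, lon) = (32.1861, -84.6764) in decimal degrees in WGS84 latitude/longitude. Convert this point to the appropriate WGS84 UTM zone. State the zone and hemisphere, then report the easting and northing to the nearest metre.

Longitude -84.6764° lies in the 6° band [-90°, -84°), giving zone 16; latitude is north of the equator, so 16N.
Zone 16 central meridian λ₀ = 6×16 − 183 = -87°; Δλ = +2.3236°.
Transverse Mercator on WGS84 with k₀ = 0.9996 gives E = 719058.148 m, N = 3563430.642 m.

Zone 16N: E 719058 m, N 3563431 m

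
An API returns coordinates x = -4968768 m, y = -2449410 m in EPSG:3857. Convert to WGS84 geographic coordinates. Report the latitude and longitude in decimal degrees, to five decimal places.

lat -21.48170°, lon -44.63520°

R = 6378137 m. λ = x/R = -44.63520238°.
φ = 2·arctan(exp(y/R)) − 90° = 2·arctan(0.68111) − 90° = -21.48170228°.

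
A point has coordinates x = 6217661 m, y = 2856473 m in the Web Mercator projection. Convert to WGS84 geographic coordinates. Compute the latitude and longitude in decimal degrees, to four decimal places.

lat 24.8430°, lon 55.8542°

R = 6378137 m. λ = x/R = 55.85419908°.
φ = 2·arctan(exp(y/R)) − 90° = 2·arctan(1.56495) − 90° = 24.84300002°.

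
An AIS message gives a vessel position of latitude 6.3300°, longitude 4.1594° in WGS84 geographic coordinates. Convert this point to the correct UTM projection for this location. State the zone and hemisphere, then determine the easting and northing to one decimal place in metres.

Longitude 4.1594° lies in the 6° band [0°, 6°), giving zone 31; latitude is north of the equator, so 31N.
Zone 31 central meridian λ₀ = 6×31 − 183 = 3°; Δλ = +1.1594°.
Transverse Mercator on WGS84 with k₀ = 0.9996 gives E = 628239.466 m, N = 699826.777 m.

Zone 31N: E 628239.5 m, N 699826.8 m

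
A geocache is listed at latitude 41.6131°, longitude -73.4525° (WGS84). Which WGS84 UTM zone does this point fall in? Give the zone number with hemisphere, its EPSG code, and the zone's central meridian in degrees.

Zone 18N (EPSG:32618), central meridian -75°

UTM zone = ⌊(λ + 180)/6⌋ + 1; -73.4525° ∈ [-78°, -72°) → zone 18.
Hemisphere: N (φ ≥ 0).
Central meridian λ₀ = 6×18 − 183 = -75°.
EPSG code: 32618.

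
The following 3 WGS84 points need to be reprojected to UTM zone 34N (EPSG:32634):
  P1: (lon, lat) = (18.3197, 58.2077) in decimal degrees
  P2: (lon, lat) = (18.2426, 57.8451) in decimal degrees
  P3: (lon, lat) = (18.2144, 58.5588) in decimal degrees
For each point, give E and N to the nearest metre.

UTM zone 34N: λ₀ = 21°, k₀ = 0.9996.
P1 (58.2077°, 18.3197°) → (342513.549, 6454966.250) m.
P2 (57.8451°, 18.2426°) → (336336.410, 6414800.024) m.
P3 (58.5588°, 18.2144°) → (337947.429, 6494287.801) m.

P1: E 342514 m, N 6454966 m; P2: E 336336 m, N 6414800 m; P3: E 337947 m, N 6494288 m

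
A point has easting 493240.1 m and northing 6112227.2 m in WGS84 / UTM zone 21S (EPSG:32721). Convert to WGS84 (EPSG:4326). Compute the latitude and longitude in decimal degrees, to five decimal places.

lat -35.13280°, lon -57.07420°

Zone 21S: λ₀ = -57°, k₀ = 0.9996, false easting 500000 m, false northing 10000000 m.
Meridian distance M = (N − FN)/k₀ = -3889328.5 m.
Inverse transverse Mercator on WGS84 gives φ = -35.13280036°, λ = -57.07419983°.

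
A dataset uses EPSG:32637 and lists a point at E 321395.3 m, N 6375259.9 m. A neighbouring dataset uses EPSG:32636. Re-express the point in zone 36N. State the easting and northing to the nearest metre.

UTM 37N → geographic: φ = 57.48469980°, λ = 36.02050000°.
UTM 36N (λ₀ = 33°) forward: E = 681061.470 m, N = 6375368.472 m.

E 681061 m, N 6375368 m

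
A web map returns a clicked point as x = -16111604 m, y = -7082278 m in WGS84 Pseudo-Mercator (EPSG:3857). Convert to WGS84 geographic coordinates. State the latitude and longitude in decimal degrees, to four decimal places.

R = 6378137 m. λ = x/R = -144.73300125°.
φ = 2·arctan(exp(y/R)) − 90° = 2·arctan(0.32943) − 90° = -53.53339754°.

lat -53.5334°, lon -144.7330°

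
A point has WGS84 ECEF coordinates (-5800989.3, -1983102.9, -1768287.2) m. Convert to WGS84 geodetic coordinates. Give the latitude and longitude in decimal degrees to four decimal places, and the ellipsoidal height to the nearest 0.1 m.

λ = atan2(Y, X) = -161.12669985°; p = √(X²+Y²) = 6130593.3 m.
Bowring's method on WGS84 (a = 6378137 m, b = 6356752.314 m) gives φ = -16.19219996°, h = 4031.403 m.

lat -16.1922°, lon -161.1267°, h 4031.4 m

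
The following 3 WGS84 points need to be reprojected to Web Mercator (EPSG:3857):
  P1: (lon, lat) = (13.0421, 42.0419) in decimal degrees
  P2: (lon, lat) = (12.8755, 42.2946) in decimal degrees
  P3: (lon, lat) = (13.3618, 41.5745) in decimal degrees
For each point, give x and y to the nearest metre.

Web Mercator: x = R·λ, y = R·ln tan(π/4+φ/2), R = 6378137 m.
P1 (42.0419°, 13.0421°) → (1451839.931, 5167257.929) m.
P2 (42.2946°, 12.8755°) → (1433294.104, 5205211.760) m.
P3 (41.5745°, 13.3618°) → (1487428.772, 5097453.181) m.

P1: x 1451840 m, y 5167258 m; P2: x 1433294 m, y 5205212 m; P3: x 1487429 m, y 5097453 m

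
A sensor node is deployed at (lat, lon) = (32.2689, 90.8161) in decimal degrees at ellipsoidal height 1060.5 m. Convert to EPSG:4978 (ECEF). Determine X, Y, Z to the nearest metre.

WGS84: a = 6378137 m, e² = 0.006694380; N(φ) = a/√(1−e²sin²φ) = 6384231.043 m.
X = (N+h)·cosφ·cosλ = -76900.114 m; Y = (N+h)·cosφ·sinλ = 5398546.784 m; Z = (N(1−e²)+h)·sinφ = 3386247.636 m.

X -76900 m, Y 5398547 m, Z 3386248 m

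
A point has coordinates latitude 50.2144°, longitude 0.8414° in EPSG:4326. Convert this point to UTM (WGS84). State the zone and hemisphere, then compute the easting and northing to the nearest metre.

Zone 31N: E 345995 m, N 5564699 m

Longitude 0.8414° lies in the 6° band [0°, 6°), giving zone 31; latitude is north of the equator, so 31N.
Zone 31 central meridian λ₀ = 6×31 − 183 = 3°; Δλ = -2.1586°.
Transverse Mercator on WGS84 with k₀ = 0.9996 gives E = 345995.080 m, N = 5564698.890 m.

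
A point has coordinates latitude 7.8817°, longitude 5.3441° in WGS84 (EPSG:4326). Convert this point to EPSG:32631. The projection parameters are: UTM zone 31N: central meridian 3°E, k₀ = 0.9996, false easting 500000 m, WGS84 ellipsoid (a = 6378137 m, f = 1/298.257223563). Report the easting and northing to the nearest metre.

E 758462 m, N 871945 m

Zone 31 central meridian λ₀ = 6×31 − 183 = 3°; Δλ = +2.3441°.
Transverse Mercator on WGS84 with k₀ = 0.9996 gives E = 758461.702 m, N = 871944.959 m.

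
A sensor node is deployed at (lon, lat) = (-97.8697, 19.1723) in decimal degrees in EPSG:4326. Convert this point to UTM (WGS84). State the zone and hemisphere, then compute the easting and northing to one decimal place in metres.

Zone 14N: E 618847.1 m, N 2120277.3 m

Longitude -97.8697° lies in the 6° band [-102°, -96°), giving zone 14; latitude is north of the equator, so 14N.
Zone 14 central meridian λ₀ = 6×14 − 183 = -99°; Δλ = +1.1303°.
Transverse Mercator on WGS84 with k₀ = 0.9996 gives E = 618847.060 m, N = 2120277.267 m.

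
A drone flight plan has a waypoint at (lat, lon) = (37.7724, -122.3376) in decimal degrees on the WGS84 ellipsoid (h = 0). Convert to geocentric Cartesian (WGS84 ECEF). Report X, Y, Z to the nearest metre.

X -2700180 m, Y -4265062 m, Z 3885506 m

WGS84: a = 6378137 m, e² = 0.006694380; N(φ) = a/√(1−e²sin²φ) = 6386161.959 m.
X = (N+h)·cosφ·cosλ = -2700179.582 m; Y = (N+h)·cosφ·sinλ = -4265062.304 m; Z = (N(1−e²)+h)·sinφ = 3885506.159 m.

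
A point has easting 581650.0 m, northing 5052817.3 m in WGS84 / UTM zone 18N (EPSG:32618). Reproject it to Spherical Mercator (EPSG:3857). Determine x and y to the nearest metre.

Unproject from UTM 18N (λ₀ = -75°) → φ = 45.62410029°, λ = -73.95259948°.
Web Mercator (R = 6378137 m): x = -8232365.717 m, y = 5720314.301 m.

x -8232366 m, y 5720314 m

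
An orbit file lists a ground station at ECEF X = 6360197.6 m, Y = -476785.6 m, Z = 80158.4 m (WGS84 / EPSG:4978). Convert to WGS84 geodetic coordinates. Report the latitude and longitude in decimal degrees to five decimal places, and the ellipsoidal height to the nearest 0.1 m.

λ = atan2(Y, X) = -4.28709995°; p = √(X²+Y²) = 6378043.4 m.
Bowring's method on WGS84 (a = 6378137 m, b = 6356752.314 m) gives φ = 0.72489974°, h = 413.516 m.

lat 0.72490°, lon -4.28710°, h 413.5 m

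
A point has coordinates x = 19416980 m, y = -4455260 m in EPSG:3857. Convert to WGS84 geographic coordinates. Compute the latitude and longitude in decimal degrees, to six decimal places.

lat -37.115799°, lon 174.425699°

R = 6378137 m. λ = x/R = 174.42569905°.
φ = 2·arctan(exp(y/R)) − 90° = 2·arctan(0.49732) − 90° = -37.11579908°.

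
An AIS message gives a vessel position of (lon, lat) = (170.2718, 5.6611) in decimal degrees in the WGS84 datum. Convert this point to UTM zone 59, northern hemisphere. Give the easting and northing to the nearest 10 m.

E 419360 m, N 625790 m

Zone 59 central meridian λ₀ = 6×59 − 183 = 171°; Δλ = -0.7282°.
Transverse Mercator on WGS84 with k₀ = 0.9996 gives E = 419360.006 m, N = 625792.604 m.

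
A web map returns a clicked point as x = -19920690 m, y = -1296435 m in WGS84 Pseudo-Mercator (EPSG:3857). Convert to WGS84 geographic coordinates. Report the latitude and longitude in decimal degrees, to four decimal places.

R = 6378137 m. λ = x/R = -178.95060297°.
φ = 2·arctan(exp(y/R)) − 90° = 2·arctan(0.81606) − 90° = -11.56669822°.

lat -11.5667°, lon -178.9506°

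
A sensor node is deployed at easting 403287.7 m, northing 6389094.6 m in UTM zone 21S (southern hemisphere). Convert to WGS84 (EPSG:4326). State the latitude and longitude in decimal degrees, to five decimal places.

lat -32.63150°, lon -58.03100°

Zone 21S: λ₀ = -57°, k₀ = 0.9996, false easting 500000 m, false northing 10000000 m.
Meridian distance M = (N − FN)/k₀ = -3612350.3 m.
Inverse transverse Mercator on WGS84 gives φ = -32.63149962°, λ = -58.03100005°.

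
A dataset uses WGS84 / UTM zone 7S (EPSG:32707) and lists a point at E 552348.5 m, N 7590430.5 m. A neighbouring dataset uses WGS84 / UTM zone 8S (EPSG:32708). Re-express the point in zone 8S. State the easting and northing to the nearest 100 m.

E -68500 m, N 7580400 m

UTM 7S → geographic: φ = -21.78910040°, λ = -140.49359969°.
UTM 8S (λ₀ = -135°) forward: E = -68523.973 m, N = 7580377.946 m.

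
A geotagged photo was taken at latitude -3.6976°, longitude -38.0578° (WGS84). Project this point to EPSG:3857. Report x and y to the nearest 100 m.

Web Mercator is spherical with R = a = 6378137 m.
x = R·λ = 6378137 × -0.664233916 = -4236574.917 m.
y = R·ln tan(π/4 + φ/2) = 6378137 × -0.064580137 = -411900.963 m.

x -4236600 m, y -411900 m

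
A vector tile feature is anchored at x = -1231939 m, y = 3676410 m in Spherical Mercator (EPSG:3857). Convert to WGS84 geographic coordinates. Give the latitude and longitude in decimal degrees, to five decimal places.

R = 6378137 m. λ = x/R = -11.06669633°.
φ = 2·arctan(exp(y/R)) − 90° = 2·arctan(1.77963) − 90° = 31.33559756°.

lat 31.33560°, lon -11.06670°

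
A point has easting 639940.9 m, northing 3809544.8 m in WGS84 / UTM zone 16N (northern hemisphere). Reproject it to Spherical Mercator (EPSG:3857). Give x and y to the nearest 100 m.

x -9515300 m, y 4085100 m

Unproject from UTM 16N (λ₀ = -87°) → φ = 34.41790038°, λ = -85.47719983°.
Web Mercator (R = 6378137 m): x = -9515278.359 m, y = 4085054.824 m.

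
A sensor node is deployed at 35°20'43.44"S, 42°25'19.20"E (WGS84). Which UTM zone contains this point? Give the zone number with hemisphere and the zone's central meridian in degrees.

Zone 38S, central meridian 45°

UTM zone = ⌊(λ + 180)/6⌋ + 1; 42.4220° ∈ [42°, 48°) → zone 38.
Hemisphere: S (φ < 0).
Central meridian λ₀ = 6×38 − 183 = 45°.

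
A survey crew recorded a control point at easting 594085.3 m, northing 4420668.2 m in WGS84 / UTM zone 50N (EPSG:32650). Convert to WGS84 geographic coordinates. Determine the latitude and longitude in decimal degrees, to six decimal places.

Zone 50N: λ₀ = 117°, k₀ = 0.9996, false easting 500000 m.
Meridian distance M = (N − FN)/k₀ = 4422437.2 m.
Inverse transverse Mercator on WGS84 gives φ = 39.93090035°, λ = 118.10110037°.

lat 39.930900°, lon 118.101100°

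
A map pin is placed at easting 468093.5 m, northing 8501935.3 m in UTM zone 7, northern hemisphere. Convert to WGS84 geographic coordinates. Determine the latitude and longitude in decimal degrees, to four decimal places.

lat 76.5952°, lon -142.2330°

Zone 7N: λ₀ = -141°, k₀ = 0.9996, false easting 500000 m.
Meridian distance M = (N − FN)/k₀ = 8505337.4 m.
Inverse transverse Mercator on WGS84 gives φ = 76.59519978°, λ = -142.23300034°.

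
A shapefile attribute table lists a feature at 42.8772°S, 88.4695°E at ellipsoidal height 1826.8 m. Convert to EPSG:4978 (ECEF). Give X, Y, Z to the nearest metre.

X 125068 m, Y 4680915 m, Z -4318758 m

WGS84: a = 6378137 m, e² = 0.006694380; N(φ) = a/√(1−e²sin²φ) = 6388044.206 m.
X = (N+h)·cosφ·cosλ = 125067.577 m; Y = (N+h)·cosφ·sinλ = 4680914.646 m; Z = (N(1−e²)+h)·sinφ = -4318757.648 m.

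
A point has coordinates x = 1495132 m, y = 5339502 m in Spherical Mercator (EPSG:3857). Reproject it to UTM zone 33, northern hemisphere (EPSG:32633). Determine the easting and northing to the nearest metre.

E 372487 m, N 4782066 m

Web Mercator inverse (R = 6378137 m) → φ = 43.18060306°, λ = 13.43099927°.
UTM 33N forward: E = 372487.495 m, N = 4782065.662 m.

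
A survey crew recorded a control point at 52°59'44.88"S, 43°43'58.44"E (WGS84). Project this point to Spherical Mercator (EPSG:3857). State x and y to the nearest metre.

Web Mercator is spherical with R = a = 6378137 m.
x = R·λ = 6378137 × 0.763283096 = 4868324.159 m.
y = R·ln tan(π/4 + φ/2) = 6378137 × -1.094711680 = -6982221.072 m.

x 4868324 m, y -6982221 m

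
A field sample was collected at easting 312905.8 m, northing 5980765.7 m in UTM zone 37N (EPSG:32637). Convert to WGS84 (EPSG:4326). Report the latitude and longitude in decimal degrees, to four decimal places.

lat 53.9414°, lon 36.1494°

Zone 37N: λ₀ = 39°, k₀ = 0.9996, false easting 500000 m.
Meridian distance M = (N − FN)/k₀ = 5983159.0 m.
Inverse transverse Mercator on WGS84 gives φ = 53.94140030°, λ = 36.14939977°.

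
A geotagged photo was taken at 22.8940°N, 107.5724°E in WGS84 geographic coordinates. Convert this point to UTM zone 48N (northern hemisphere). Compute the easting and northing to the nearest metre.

E 763891 m, N 2534091 m

Zone 48 central meridian λ₀ = 6×48 − 183 = 105°; Δλ = +2.5724°.
Transverse Mercator on WGS84 with k₀ = 0.9996 gives E = 763891.126 m, N = 2534091.306 m.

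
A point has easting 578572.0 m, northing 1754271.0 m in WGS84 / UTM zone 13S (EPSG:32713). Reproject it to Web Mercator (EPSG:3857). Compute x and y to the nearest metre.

Unproject from UTM 13S (λ₀ = -105°) → φ = -74.28659966°, λ = -102.40010026°.
Web Mercator (R = 6378137 m): x = -11399127.018 m, y = -12632313.921 m.

x -11399127 m, y -12632314 m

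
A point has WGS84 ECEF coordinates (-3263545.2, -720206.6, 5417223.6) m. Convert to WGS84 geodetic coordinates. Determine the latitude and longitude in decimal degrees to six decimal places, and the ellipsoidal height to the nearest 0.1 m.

λ = atan2(Y, X) = -167.55529967°; p = √(X²+Y²) = 3342068.9 m.
Bowring's method on WGS84 (a = 6378137 m, b = 6356752.314 m) gives φ = 58.49980035°, h = 2571.079 m.

lat 58.499800°, lon -167.555300°, h 2571.1 m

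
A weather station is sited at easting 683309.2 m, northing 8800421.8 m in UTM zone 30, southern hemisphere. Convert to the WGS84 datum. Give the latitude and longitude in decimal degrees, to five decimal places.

Zone 30S: λ₀ = -3°, k₀ = 0.9996, false easting 500000 m, false northing 10000000 m.
Meridian distance M = (N − FN)/k₀ = -1200058.2 m.
Inverse transverse Mercator on WGS84 gives φ = -10.84709986°, λ = -1.32310041°.

lat -10.84710°, lon -1.32310°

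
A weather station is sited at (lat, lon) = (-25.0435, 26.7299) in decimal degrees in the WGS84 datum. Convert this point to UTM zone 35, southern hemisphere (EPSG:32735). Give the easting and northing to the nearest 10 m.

Zone 35 central meridian λ₀ = 6×35 − 183 = 27°; Δλ = -0.2701°.
Transverse Mercator on WGS84 with k₀ = 0.9996 gives E = 472753.826 m, N = 7230208.360 m.

E 472750 m, N 7230210 m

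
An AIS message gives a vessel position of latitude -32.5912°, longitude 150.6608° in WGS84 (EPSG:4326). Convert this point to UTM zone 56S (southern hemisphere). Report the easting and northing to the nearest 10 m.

E 280450 m, N 6391620 m

Zone 56 central meridian λ₀ = 6×56 − 183 = 153°; Δλ = -2.3392°.
Transverse Mercator on WGS84 with k₀ = 0.9996 gives E = 280453.742 m, N = 6391616.343 m.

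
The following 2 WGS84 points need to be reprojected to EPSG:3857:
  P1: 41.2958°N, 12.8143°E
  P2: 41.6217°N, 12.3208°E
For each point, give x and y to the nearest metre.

Web Mercator: x = R·λ, y = R·ln tan(π/4+φ/2), R = 6378137 m.
P1 (41.2958°, 12.8143°) → (1426481.351, 5056070.489) m.
P2 (41.6217°, 12.3208°) → (1371545.182, 5104479.309) m.

P1: x 1426481 m, y 5056070 m; P2: x 1371545 m, y 5104479 m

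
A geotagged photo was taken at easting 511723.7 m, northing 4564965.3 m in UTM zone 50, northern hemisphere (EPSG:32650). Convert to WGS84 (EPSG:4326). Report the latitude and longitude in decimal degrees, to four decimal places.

Zone 50N: λ₀ = 117°, k₀ = 0.9996, false easting 500000 m.
Meridian distance M = (N − FN)/k₀ = 4566792.0 m.
Inverse transverse Mercator on WGS84 gives φ = 41.23600024°, λ = 117.13989954°.

lat 41.2360°, lon 117.1399°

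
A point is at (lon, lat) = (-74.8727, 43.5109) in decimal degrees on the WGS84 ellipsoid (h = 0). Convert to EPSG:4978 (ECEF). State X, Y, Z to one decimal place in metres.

X 1209063.8 m, Y -4472515.7 m, Z 4368840.1 m

WGS84: a = 6378137 m, e² = 0.006694380; N(φ) = a/√(1−e²sin²φ) = 6388280.967 m.
X = (N+h)·cosφ·cosλ = 1209063.843 m; Y = (N+h)·cosφ·sinλ = -4472515.732 m; Z = (N(1−e²)+h)·sinφ = 4368840.127 m.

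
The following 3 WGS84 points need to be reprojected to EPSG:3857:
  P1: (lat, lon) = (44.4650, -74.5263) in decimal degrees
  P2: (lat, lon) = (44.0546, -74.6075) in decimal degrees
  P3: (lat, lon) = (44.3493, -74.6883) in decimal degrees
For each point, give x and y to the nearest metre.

P1: x -8296230 m, y 5537686 m; P2: x -8305269 m, y 5473896 m; P3: x -8314264 m, y 5519657 m

Web Mercator: x = R·λ, y = R·ln tan(π/4+φ/2), R = 6378137 m.
P1 (44.4650°, -74.5263°) → (-8296229.767, 5537686.270) m.
P2 (44.0546°, -74.6075°) → (-8305268.909, 5473895.551) m.
P3 (44.3493°, -74.6883°) → (-8314263.524, 5519657.245) m.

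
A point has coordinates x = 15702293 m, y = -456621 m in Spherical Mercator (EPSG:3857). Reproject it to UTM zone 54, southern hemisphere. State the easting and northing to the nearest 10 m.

Web Mercator inverse (R = 6378137 m) → φ = -4.09839677°, λ = 141.05609798°.
UTM 54S forward: E = 506226.445 m, N = 9546996.048 m.

E 506230 m, N 9547000 m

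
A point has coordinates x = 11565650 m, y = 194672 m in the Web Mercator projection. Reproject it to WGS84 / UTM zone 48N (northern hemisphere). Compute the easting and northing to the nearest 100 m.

E 377200 m, N 193300 m

Web Mercator inverse (R = 6378137 m) → φ = 1.74849687°, λ = 103.89600166°.
UTM 48N forward: E = 377201.806 m, N = 193298.144 m.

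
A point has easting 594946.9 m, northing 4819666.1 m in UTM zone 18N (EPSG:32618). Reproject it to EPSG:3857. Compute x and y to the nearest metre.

Unproject from UTM 18N (λ₀ = -75°) → φ = 43.52389982°, λ = -73.82509977°.
Web Mercator (R = 6378137 m): x = -8218172.514 m, y = 5392057.783 m.

x -8218173 m, y 5392058 m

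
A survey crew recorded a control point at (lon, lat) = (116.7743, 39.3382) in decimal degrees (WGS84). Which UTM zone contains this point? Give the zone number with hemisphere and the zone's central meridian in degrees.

UTM zone = ⌊(λ + 180)/6⌋ + 1; 116.7743° ∈ [114°, 120°) → zone 50.
Hemisphere: N (φ ≥ 0).
Central meridian λ₀ = 6×50 − 183 = 117°.

Zone 50N, central meridian 117°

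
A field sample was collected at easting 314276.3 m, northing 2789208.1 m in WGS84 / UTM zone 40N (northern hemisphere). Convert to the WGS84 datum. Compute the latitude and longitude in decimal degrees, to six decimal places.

Zone 40N: λ₀ = 57°, k₀ = 0.9996, false easting 500000 m.
Meridian distance M = (N − FN)/k₀ = 2790324.2 m.
Inverse transverse Mercator on WGS84 gives φ = 25.20760031°, λ = 55.15660043°.

lat 25.207600°, lon 55.156600°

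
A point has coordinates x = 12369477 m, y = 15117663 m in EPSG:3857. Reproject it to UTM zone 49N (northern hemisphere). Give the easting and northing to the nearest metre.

E 502418 m, N 8805848 m

Web Mercator inverse (R = 6378137 m) → φ = 79.32139938°, λ = 111.11690246°.
UTM 49N forward: E = 502418.264 m, N = 8805847.628 m.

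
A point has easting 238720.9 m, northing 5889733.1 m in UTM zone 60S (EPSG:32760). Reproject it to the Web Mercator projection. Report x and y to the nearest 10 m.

x 19376260 m, y -4453380 m

Unproject from UTM 60S (λ₀ = 177°) → φ = -37.10229991°, λ = 174.05990052°.
Web Mercator (R = 6378137 m): x = 19376259.493 m, y = -4453375.684 m.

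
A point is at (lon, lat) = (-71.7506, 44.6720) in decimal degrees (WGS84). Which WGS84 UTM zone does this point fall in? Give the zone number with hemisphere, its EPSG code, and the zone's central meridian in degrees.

UTM zone = ⌊(λ + 180)/6⌋ + 1; -71.7506° ∈ [-72°, -66°) → zone 19.
Hemisphere: N (φ ≥ 0).
Central meridian λ₀ = 6×19 − 183 = -69°.
EPSG code: 32619.

Zone 19N (EPSG:32619), central meridian -69°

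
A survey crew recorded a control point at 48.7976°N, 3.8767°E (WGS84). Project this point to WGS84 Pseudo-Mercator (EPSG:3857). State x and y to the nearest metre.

Web Mercator is spherical with R = a = 6378137 m.
x = R·λ = 6378137 × 0.067661179 = 431552.270 m.
y = R·ln tan(π/4 + φ/2) = 6378137 × 0.978434278 = 6240587.870 m.

x 431552 m, y 6240588 m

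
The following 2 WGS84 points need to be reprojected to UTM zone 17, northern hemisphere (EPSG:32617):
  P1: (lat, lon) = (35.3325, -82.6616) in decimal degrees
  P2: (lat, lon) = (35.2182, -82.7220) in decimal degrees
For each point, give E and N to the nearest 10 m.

UTM zone 17N: λ₀ = -81°, k₀ = 0.9996.
P1 (35.3325°, -82.6616°) → (348985.079, 3911183.647) m.
P2 (35.2182°, -82.7220°) → (343274.955, 3898599.489) m.

P1: E 348990 m, N 3911180 m; P2: E 343270 m, N 3898600 m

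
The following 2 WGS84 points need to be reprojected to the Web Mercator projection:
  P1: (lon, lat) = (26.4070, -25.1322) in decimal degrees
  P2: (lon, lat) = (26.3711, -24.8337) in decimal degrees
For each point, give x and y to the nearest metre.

Web Mercator: x = R·λ, y = R·ln tan(π/4+φ/2), R = 6378137 m.
P1 (-25.1322°, 26.4070°) → (2939613.793, -2891991.172) m.
P2 (-24.8337°, 26.3711°) → (2935617.424, -2855332.198) m.

P1: x 2939614 m, y -2891991 m; P2: x 2935617 m, y -2855332 m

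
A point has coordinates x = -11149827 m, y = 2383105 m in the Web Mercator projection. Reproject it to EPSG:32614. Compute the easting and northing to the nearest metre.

E 379315 m, N 2314439 m

Web Mercator inverse (R = 6378137 m) → φ = 20.92640222°, λ = -100.16060009°.
UTM 14N forward: E = 379314.991 m, N = 2314439.020 m.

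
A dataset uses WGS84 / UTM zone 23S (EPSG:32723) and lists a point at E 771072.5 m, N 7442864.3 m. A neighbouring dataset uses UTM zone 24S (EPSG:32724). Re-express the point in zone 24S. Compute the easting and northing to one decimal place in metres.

UTM 23S → geographic: φ = -23.10079958°, λ = -42.35359985°.
UTM 24S (λ₀ = -39°) forward: E = 156436.984 m, N = 7441373.684 m.

E 156437.0 m, N 7441373.7 m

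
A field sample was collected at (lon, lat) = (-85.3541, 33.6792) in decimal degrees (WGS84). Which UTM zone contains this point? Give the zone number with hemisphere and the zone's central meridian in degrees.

UTM zone = ⌊(λ + 180)/6⌋ + 1; -85.3541° ∈ [-90°, -84°) → zone 16.
Hemisphere: N (φ ≥ 0).
Central meridian λ₀ = 6×16 − 183 = -87°.

Zone 16N, central meridian -87°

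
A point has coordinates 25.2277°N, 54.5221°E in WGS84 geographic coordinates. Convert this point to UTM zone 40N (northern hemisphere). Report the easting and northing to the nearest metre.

Zone 40 central meridian λ₀ = 6×40 − 183 = 57°; Δλ = -2.4779°.
Transverse Mercator on WGS84 with k₀ = 0.9996 gives E = 250368.729 m, N = 2792462.692 m.

E 250369 m, N 2792463 m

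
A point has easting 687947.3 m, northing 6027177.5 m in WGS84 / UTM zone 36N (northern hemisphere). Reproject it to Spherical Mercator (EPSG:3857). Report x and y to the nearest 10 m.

Unproject from UTM 36N (λ₀ = 33°) → φ = 54.35769979°, λ = 35.89249981°.
Web Mercator (R = 6378137 m): x = 3995534.802 m, y = 7238193.531 m.

x 3995530 m, y 7238190 m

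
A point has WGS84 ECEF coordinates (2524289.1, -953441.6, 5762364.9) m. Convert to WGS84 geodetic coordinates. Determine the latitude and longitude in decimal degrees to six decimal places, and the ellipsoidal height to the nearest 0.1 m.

λ = atan2(Y, X) = -20.69190060°; p = √(X²+Y²) = 2698348.8 m.
Bowring's method on WGS84 (a = 6378137 m, b = 6356752.314 m) gives φ = 65.05509953°, h = 2273.597 m.

lat 65.055100°, lon -20.691901°, h 2273.6 m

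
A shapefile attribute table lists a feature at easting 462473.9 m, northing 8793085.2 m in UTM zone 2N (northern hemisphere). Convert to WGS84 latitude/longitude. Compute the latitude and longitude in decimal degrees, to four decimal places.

lat 79.2019°, lon -172.7945°

Zone 2N: λ₀ = -171°, k₀ = 0.9996, false easting 500000 m.
Meridian distance M = (N − FN)/k₀ = 8796603.8 m.
Inverse transverse Mercator on WGS84 gives φ = 79.20190030°, λ = -172.79450237°.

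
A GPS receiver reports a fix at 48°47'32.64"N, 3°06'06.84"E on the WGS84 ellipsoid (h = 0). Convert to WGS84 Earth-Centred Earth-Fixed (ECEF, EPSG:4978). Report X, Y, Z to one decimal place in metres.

X 4203663.3 m, Y 227802.1 m, Z 4775381.0 m

WGS84: a = 6378137 m, e² = 0.006694380; N(φ) = a/√(1−e²sin²φ) = 6390254.818 m.
X = (N+h)·cosφ·cosλ = 4203663.310 m; Y = (N+h)·cosφ·sinλ = 227802.075 m; Z = (N(1−e²)+h)·sinφ = 4775380.961 m.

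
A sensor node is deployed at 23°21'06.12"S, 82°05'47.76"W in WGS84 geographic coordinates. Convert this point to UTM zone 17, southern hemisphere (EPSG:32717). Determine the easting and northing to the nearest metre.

E 387907 m, N 7417121 m

Zone 17 central meridian λ₀ = 6×17 − 183 = -81°; Δλ = -1.0966°.
Transverse Mercator on WGS84 with k₀ = 0.9996 gives E = 387907.296 m, N = 7417121.060 m.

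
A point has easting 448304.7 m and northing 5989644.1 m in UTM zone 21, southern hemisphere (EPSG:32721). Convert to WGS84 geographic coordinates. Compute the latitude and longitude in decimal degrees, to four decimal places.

Zone 21S: λ₀ = -57°, k₀ = 0.9996, false easting 500000 m, false northing 10000000 m.
Meridian distance M = (N − FN)/k₀ = -4011960.7 m.
Inverse transverse Mercator on WGS84 gives φ = -36.23670017°, λ = -57.57530003°.

lat -36.2367°, lon -57.5753°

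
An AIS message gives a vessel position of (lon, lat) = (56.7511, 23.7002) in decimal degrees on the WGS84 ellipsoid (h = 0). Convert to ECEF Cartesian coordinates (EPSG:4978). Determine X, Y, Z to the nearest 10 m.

WGS84: a = 6378137 m, e² = 0.006694380; N(φ) = a/√(1−e²sin²φ) = 6381589.016 m.
X = (N+h)·cosφ·cosλ = 3203788.251 m; Y = (N+h)·cosφ·sinλ = 4886793.783 m; Z = (N(1−e²)+h)·sinφ = 2547914.254 m.

X 3203790 m, Y 4886790 m, Z 2547910 m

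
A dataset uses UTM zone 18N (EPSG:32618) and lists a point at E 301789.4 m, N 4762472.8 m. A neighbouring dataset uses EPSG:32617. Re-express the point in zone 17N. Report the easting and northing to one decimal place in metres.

E 790943.7 m, N 4765786.7 m

UTM 18N → geographic: φ = 42.98910004°, λ = -77.43130059°.
UTM 17N (λ₀ = -81°) forward: E = 790943.669 m, N = 4765786.726 m.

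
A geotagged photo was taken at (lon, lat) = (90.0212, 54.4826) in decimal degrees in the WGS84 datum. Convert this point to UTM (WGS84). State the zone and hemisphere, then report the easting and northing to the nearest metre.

Longitude 90.0212° lies in the 6° band [90°, 96°), giving zone 46; latitude is north of the equator, so 46N.
Zone 46 central meridian λ₀ = 6×46 − 183 = 93°; Δλ = -2.9788°.
Transverse Mercator on WGS84 with k₀ = 0.9996 gives E = 307034.639 m, N = 6041302.499 m.

Zone 46N: E 307035 m, N 6041302 m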